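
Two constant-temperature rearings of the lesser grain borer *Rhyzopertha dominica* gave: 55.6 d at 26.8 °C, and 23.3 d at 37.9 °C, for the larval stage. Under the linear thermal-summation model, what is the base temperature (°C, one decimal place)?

18.8 °C

Equal thermal constants: D₁(T₁ − T_b) = D₂(T₂ − T_b).
55.6·(26.8 − T_b) = 23.3·(37.9 − T_b)
T_b = (55.6·26.8 − 23.3·37.9) / (55.6 − 23.3) = 607.01 / 32.3 = 18.793 °C ≈ 18.8 °C.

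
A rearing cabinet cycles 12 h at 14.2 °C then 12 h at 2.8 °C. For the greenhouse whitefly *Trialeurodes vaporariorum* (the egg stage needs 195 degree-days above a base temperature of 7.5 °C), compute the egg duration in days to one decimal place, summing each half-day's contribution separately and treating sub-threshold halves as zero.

Day half: max(0, 14.2 − 7.5) × 0.5 = 6.7 × 0.5 = 3.35 DD.
Night half: max(0, 2.8 − 7.5) × 0.5 = 0.0 × 0.5 = 0.00 DD.
Per 24 h: 3.35 DD/day.
Duration = 195 / 3.35 = 58.209 ≈ 58.2 days.

58.2 days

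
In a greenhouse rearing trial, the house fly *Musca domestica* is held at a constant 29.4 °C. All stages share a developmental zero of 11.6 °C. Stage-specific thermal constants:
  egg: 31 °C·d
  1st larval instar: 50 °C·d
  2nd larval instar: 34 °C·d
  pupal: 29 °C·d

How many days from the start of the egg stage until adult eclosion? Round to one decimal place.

8.1 days

Daily accumulation at 29.4 °C = 29.4 − 11.6 = 17.8 DD/day.
Total K = 31 + 50 + 34 + 29 = 144 DD.
Total duration = 144 / 17.8 = 8.090 ≈ 8.1 days.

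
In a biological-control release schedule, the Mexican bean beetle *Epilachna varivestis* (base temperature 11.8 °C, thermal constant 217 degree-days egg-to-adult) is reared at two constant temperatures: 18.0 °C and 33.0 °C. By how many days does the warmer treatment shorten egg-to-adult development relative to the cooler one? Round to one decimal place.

24.8 days

At 18.0 °C: 217 / (18.0 − 11.8) = 217 / 6.2 = 35.000 d.
At 33.0 °C: 217 / (33.0 − 11.8) = 217 / 21.2 = 10.236 d.
Difference = |35.000 − 10.236| = 24.764 ≈ 24.8 days.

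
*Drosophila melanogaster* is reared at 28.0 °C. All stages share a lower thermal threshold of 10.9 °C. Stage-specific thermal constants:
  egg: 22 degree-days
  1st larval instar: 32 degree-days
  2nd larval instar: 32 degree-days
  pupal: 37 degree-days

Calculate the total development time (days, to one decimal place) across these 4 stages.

7.2 days

Daily accumulation at 28.0 °C = 28.0 − 10.9 = 17.1 DD/day.
Total K = 22 + 32 + 32 + 37 = 123 DD.
Total duration = 123 / 17.1 = 7.193 ≈ 7.2 days.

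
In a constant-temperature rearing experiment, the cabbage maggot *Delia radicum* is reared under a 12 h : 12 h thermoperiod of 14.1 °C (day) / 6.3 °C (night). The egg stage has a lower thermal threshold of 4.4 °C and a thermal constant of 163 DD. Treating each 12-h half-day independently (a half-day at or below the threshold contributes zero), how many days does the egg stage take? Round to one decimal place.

28.1 days

Day half: max(0, 14.1 − 4.4) × 0.5 = 9.7 × 0.5 = 4.85 DD.
Night half: max(0, 6.3 − 4.4) × 0.5 = 1.9 × 0.5 = 0.95 DD.
Per 24 h: 5.80 DD/day.
Duration = 163 / 5.80 = 28.103 ≈ 28.1 days.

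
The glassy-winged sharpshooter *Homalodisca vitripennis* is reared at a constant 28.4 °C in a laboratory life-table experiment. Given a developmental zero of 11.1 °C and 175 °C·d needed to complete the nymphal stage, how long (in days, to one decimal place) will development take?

10.1 days

Daily accumulation = 28.4 − 11.1 = 17.3 DD/day.
Duration = 175 / 17.3 = 10.116 ≈ 10.1 days.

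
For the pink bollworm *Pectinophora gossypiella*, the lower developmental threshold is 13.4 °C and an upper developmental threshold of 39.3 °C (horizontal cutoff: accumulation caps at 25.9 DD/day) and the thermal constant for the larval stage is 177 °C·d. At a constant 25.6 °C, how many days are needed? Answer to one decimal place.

14.5 days

Daily accumulation = 25.6 − 13.4 = 12.2 DD/day.
Duration = 177 / 12.2 = 14.508 ≈ 14.5 days.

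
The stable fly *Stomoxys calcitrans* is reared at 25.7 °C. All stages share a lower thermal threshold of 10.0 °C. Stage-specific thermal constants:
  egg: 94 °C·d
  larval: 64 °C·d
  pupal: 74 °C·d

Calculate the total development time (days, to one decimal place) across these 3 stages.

14.8 days

Daily accumulation at 25.7 °C = 25.7 − 10.0 = 15.7 DD/day.
Total K = 94 + 64 + 74 = 232 DD.
Total duration = 232 / 15.7 = 14.777 ≈ 14.8 days.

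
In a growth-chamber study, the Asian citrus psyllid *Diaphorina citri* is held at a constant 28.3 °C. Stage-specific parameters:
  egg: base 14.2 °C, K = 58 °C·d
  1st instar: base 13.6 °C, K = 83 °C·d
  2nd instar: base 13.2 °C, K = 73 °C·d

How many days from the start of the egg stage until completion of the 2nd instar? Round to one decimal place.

14.6 days

egg: 58 / (28.3 − 14.2) = 58 / 14.1 = 4.113 d.
1st instar: 83 / (28.3 − 13.6) = 83 / 14.7 = 5.646 d.
2nd instar: 73 / (28.3 − 13.2) = 73 / 15.1 = 4.834 d.
Sum = 14.594 ≈ 14.6 days.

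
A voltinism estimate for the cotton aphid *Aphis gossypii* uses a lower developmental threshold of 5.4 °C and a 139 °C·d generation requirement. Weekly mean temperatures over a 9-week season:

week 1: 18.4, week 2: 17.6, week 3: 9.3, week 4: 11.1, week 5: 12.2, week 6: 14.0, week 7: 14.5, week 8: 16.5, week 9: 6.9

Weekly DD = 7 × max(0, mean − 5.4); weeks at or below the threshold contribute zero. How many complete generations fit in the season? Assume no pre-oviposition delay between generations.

3 generations

Weekly DD (7 × max(0, T̄ − 5.4)): 91.0, 85.4, 27.3, 39.9, 47.6, 60.2, 63.7, 77.7, 10.5.
Season total = 503.3 DD.
Complete generations = ⌊503.3 / 139⌋ = 3.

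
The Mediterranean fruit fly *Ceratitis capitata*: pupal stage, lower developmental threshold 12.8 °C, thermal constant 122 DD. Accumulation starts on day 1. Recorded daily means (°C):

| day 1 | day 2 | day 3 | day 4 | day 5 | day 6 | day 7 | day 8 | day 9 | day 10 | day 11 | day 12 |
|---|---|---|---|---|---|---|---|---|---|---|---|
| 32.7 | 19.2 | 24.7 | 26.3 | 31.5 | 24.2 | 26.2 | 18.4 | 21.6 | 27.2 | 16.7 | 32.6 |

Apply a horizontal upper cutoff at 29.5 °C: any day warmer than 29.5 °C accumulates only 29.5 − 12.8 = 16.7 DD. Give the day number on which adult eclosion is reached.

day 11

Daily DD above 12.8 °C (capped at 16.7): 16.7, 6.4, 11.9, 13.5, 16.7, 11.4, 13.4, 5.6, 8.8, 14.4, 3.9, 16.7.
Cumulative: 16.7, 23.1, 35.0, 48.5, 65.2, 76.6, 90.0, 95.6, 104.4, 118.8, 122.7, 139.4.
The total first reaches 122 DD on day 11.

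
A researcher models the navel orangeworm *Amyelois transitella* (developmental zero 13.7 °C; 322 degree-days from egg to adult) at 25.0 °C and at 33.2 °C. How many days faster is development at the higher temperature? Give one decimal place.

12.0 days

At 25.0 °C: 322 / (25.0 − 13.7) = 322 / 11.3 = 28.496 d.
At 33.2 °C: 322 / (33.2 − 13.7) = 322 / 19.5 = 16.513 d.
Difference = |28.496 − 16.513| = 11.983 ≈ 12.0 days.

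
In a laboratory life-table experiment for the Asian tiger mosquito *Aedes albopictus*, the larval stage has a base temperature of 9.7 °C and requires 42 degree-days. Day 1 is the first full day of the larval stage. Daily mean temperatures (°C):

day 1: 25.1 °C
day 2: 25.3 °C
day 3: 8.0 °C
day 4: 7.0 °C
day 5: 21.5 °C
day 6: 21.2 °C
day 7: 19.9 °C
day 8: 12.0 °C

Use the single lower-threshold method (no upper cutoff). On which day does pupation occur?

day 5

Daily DD above 9.7 °C: 15.4, 15.6, 0.0, 0.0, 11.8, 11.5, 10.2, 2.3.
Cumulative: 15.4, 31.0, 31.0, 31.0, 42.8, 54.3, 64.5, 66.8.
The total first reaches 42 DD on day 5.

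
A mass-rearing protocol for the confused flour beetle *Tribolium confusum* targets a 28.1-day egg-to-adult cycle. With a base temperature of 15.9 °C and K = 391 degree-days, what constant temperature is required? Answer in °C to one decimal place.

29.8 °C

Required daily accumulation = 391 / 28.1 = 13.915 DD/day.
T = T_base + 13.915 = 15.9 + 13.915 = 29.815 ≈ 29.8 °C.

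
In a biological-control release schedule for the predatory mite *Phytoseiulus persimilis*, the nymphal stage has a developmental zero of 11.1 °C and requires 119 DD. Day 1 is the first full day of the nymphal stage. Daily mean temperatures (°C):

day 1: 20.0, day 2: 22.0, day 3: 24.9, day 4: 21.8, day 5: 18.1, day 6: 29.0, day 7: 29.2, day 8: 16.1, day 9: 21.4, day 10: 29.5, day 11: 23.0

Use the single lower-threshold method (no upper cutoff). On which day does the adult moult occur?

Daily DD above 11.1 °C: 8.9, 10.9, 13.8, 10.7, 7.0, 17.9, 18.1, 5.0, 10.3, 18.4, 11.9.
Cumulative: 8.9, 19.8, 33.6, 44.3, 51.3, 69.2, 87.3, 92.3, 102.6, 121.0, 132.9.
The total first reaches 119 DD on day 10.

day 10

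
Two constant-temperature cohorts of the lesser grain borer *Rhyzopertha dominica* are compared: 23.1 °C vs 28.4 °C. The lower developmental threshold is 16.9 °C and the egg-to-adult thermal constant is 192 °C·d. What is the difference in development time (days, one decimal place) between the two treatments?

14.3 days

At 23.1 °C: 192 / (23.1 − 16.9) = 192 / 6.2 = 30.968 d.
At 28.4 °C: 192 / (28.4 − 16.9) = 192 / 11.5 = 16.696 d.
Difference = |30.968 − 16.696| = 14.272 ≈ 14.3 days.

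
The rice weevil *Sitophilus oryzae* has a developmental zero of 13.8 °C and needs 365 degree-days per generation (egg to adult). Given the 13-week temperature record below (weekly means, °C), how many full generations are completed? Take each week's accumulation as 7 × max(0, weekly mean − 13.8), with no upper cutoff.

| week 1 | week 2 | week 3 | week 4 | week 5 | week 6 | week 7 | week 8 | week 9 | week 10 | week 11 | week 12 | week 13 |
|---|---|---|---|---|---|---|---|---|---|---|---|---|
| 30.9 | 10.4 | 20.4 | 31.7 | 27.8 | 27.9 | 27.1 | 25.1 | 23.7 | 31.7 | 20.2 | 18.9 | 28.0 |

2 generations

Weekly DD (7 × max(0, T̄ − 13.8)): 119.7, 0.0, 46.2, 125.3, 98.0, 98.7, 93.1, 79.1, 69.3, 125.3, 44.8, 35.7, 99.4.
Season total = 1034.6 DD.
Complete generations = ⌊1034.6 / 365⌋ = 2.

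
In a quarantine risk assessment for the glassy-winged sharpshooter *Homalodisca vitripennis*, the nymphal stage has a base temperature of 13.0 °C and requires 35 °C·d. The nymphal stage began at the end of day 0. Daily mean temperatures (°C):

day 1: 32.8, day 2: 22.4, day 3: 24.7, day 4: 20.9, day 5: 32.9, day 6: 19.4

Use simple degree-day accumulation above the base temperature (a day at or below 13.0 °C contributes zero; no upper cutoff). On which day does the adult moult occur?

Daily DD above 13.0 °C: 19.8, 9.4, 11.7, 7.9, 19.9, 6.4.
Cumulative: 19.8, 29.2, 40.9, 48.8, 68.7, 75.1.
The total first reaches 35 DD on day 3.

day 3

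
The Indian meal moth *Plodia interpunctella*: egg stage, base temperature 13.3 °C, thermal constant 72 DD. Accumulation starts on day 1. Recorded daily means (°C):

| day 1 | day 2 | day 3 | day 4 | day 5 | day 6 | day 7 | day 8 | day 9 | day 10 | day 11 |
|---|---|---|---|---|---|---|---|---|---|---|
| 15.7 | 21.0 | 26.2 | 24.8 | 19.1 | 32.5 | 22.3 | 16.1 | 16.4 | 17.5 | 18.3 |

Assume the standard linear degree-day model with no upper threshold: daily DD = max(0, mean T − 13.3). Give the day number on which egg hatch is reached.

Daily DD above 13.3 °C: 2.4, 7.7, 12.9, 11.5, 5.8, 19.2, 9.0, 2.8, 3.1, 4.2, 5.0.
Cumulative: 2.4, 10.1, 23.0, 34.5, 40.3, 59.5, 68.5, 71.3, 74.4, 78.6, 83.6.
The total first reaches 72 DD on day 9.

day 9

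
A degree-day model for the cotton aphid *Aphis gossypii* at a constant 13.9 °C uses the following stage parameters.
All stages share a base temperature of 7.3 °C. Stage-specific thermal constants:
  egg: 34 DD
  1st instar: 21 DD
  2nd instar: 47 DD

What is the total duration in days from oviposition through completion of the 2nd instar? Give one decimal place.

15.5 days

Daily accumulation at 13.9 °C = 13.9 − 7.3 = 6.6 DD/day.
Total K = 34 + 21 + 47 = 102 DD.
Total duration = 102 / 6.6 = 15.455 ≈ 15.5 days.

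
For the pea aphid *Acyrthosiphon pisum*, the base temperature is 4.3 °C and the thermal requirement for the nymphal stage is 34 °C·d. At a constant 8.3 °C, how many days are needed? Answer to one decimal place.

Daily accumulation = 8.3 − 4.3 = 4.0 DD/day.
Duration = 34 / 4.0 = 8.500 ≈ 8.5 days.

8.5 days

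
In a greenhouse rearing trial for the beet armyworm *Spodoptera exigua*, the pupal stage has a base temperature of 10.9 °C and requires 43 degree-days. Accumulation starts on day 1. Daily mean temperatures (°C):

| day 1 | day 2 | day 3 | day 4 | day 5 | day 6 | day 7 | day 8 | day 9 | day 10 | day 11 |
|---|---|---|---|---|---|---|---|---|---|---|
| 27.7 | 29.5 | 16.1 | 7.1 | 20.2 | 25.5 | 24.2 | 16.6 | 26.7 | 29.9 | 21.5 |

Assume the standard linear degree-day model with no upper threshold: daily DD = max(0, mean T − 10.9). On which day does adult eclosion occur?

Daily DD above 10.9 °C: 16.8, 18.6, 5.2, 0.0, 9.3, 14.6, 13.3, 5.7, 15.8, 19.0, 10.6.
Cumulative: 16.8, 35.4, 40.6, 40.6, 49.9, 64.5, 77.8, 83.5, 99.3, 118.3, 128.9.
The total first reaches 43 DD on day 5.

day 5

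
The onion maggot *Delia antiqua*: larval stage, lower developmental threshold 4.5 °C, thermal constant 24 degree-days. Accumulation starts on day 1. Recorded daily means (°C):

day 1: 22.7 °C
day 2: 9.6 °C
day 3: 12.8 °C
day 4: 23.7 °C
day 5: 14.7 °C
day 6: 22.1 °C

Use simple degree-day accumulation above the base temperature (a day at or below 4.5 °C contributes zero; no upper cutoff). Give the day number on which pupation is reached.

Daily DD above 4.5 °C: 18.2, 5.1, 8.3, 19.2, 10.2, 17.6.
Cumulative: 18.2, 23.3, 31.6, 50.8, 61.0, 78.6.
The total first reaches 24 DD on day 3.

day 3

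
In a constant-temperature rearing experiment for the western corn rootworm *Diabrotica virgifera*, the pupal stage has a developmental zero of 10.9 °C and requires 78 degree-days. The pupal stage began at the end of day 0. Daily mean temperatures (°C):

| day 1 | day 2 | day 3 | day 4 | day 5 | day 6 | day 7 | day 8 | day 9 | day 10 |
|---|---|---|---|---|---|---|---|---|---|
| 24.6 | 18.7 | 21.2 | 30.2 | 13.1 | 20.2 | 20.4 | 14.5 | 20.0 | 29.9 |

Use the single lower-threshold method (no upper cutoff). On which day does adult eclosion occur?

Daily DD above 10.9 °C: 13.7, 7.8, 10.3, 19.3, 2.2, 9.3, 9.5, 3.6, 9.1, 19.0.
Cumulative: 13.7, 21.5, 31.8, 51.1, 53.3, 62.6, 72.1, 75.7, 84.8, 103.8.
The total first reaches 78 DD on day 9.

day 9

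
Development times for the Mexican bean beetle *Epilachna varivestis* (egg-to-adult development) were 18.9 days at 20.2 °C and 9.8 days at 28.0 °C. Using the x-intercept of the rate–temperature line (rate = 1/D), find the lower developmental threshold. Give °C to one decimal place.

Linear rate model ⇒ the product D·(T − T_b) is constant across temperatures.
18.9·(20.2 − T_b) = 9.8·(28.0 − T_b)
T_b = (18.9·20.2 − 9.8·28.0) / (18.9 − 9.8) = 107.38 / 9.1 = 11.800 °C ≈ 11.8 °C.

11.8 °C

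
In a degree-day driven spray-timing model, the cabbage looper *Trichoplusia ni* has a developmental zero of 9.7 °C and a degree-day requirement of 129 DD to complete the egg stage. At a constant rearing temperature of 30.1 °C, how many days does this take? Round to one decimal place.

Daily accumulation = 30.1 − 9.7 = 20.4 DD/day.
Duration = 129 / 20.4 = 6.324 ≈ 6.3 days.

6.3 days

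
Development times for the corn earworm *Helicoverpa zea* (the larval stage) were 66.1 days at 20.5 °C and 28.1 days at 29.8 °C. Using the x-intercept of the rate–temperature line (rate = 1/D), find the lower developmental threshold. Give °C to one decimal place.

Equal thermal constants: D₁(T₁ − T_b) = D₂(T₂ − T_b).
66.1·(20.5 − T_b) = 28.1·(29.8 − T_b)
T_b = (66.1·20.5 − 28.1·29.8) / (66.1 − 28.1) = 517.67 / 38.0 = 13.623 °C ≈ 13.6 °C.

13.6 °C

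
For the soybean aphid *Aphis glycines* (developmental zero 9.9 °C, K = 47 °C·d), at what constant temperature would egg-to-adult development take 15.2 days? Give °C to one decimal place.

Required daily accumulation = 47 / 15.2 = 3.092 DD/day.
T = T_base + 3.092 = 9.9 + 3.092 = 12.992 ≈ 13.0 °C.

13.0 °C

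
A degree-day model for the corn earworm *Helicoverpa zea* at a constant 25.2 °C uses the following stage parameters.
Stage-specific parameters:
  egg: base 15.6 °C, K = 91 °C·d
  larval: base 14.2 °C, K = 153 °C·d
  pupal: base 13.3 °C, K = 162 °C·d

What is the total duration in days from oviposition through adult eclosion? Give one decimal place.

37.0 days

egg: 91 / (25.2 − 15.6) = 91 / 9.6 = 9.479 d.
larval: 153 / (25.2 − 14.2) = 153 / 11.0 = 13.909 d.
pupal: 162 / (25.2 − 13.3) = 162 / 11.9 = 13.613 d.
Sum = 37.002 ≈ 37.0 days.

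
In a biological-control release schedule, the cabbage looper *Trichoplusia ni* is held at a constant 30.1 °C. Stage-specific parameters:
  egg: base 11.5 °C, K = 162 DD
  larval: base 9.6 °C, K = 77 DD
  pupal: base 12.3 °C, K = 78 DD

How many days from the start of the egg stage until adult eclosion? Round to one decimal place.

egg: 162 / (30.1 − 11.5) = 162 / 18.6 = 8.710 d.
larval: 77 / (30.1 − 9.6) = 77 / 20.5 = 3.756 d.
pupal: 78 / (30.1 − 12.3) = 78 / 17.8 = 4.382 d.
Sum = 16.848 ≈ 16.8 days.

16.8 days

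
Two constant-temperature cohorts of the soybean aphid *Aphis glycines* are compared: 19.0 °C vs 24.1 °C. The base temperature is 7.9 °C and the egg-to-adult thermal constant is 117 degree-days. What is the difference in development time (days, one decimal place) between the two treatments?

3.3 days

At 19.0 °C: 117 / (19.0 − 7.9) = 117 / 11.1 = 10.541 d.
At 24.1 °C: 117 / (24.1 − 7.9) = 117 / 16.2 = 7.222 d.
Difference = |10.541 − 7.222| = 3.318 ≈ 3.3 days.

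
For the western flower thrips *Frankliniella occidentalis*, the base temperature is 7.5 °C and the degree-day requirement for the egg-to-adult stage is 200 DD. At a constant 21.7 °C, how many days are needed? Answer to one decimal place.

14.1 days

Daily accumulation = 21.7 − 7.5 = 14.2 DD/day.
Duration = 200 / 14.2 = 14.085 ≈ 14.1 days.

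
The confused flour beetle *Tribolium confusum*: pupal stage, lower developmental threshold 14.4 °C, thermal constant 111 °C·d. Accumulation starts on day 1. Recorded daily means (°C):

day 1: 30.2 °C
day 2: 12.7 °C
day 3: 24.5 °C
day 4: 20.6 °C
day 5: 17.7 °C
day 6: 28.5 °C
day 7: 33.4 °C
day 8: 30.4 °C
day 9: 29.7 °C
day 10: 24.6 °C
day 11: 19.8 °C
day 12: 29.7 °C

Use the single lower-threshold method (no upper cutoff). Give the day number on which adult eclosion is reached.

day 11

Daily DD above 14.4 °C: 15.8, 0.0, 10.1, 6.2, 3.3, 14.1, 19.0, 16.0, 15.3, 10.2, 5.4, 15.3.
Cumulative: 15.8, 15.8, 25.9, 32.1, 35.4, 49.5, 68.5, 84.5, 99.8, 110.0, 115.4, 130.7.
The total first reaches 111 DD on day 11.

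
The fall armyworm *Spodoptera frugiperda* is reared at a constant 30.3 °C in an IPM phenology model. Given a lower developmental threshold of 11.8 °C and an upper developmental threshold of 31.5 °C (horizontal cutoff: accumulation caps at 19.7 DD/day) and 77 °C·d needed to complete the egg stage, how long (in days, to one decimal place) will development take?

4.2 days

Daily accumulation = 30.3 − 11.8 = 18.5 DD/day.
Duration = 77 / 18.5 = 4.162 ≈ 4.2 days.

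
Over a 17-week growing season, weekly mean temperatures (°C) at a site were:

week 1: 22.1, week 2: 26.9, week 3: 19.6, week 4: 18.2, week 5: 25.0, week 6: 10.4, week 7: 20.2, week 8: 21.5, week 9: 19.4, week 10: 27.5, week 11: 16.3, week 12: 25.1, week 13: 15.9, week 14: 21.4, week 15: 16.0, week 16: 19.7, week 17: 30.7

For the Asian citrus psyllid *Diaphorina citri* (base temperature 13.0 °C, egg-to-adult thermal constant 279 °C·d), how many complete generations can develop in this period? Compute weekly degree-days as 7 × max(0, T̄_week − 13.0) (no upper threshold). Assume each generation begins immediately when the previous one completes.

3 generations

Weekly DD (7 × max(0, T̄ − 13.0)): 63.7, 97.3, 46.2, 36.4, 84.0, 0.0, 50.4, 59.5, 44.8, 101.5, 23.1, 84.7, 20.3, 58.8, 21.0, 46.9, 123.9.
Season total = 962.5 DD.
Complete generations = ⌊962.5 / 279⌋ = 3.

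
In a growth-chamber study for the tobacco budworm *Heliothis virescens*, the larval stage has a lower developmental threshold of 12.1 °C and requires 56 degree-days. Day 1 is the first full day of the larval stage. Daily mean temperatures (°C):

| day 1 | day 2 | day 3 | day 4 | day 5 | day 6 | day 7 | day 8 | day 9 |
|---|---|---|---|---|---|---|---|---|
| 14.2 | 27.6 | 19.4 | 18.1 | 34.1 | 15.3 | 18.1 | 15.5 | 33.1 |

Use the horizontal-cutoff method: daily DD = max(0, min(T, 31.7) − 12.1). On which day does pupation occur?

day 7

Daily DD above 12.1 °C (capped at 19.6): 2.1, 15.5, 7.3, 6.0, 19.6, 3.2, 6.0, 3.4, 19.6.
Cumulative: 2.1, 17.6, 24.9, 30.9, 50.5, 53.7, 59.7, 63.1, 82.7.
The total first reaches 56 DD on day 7.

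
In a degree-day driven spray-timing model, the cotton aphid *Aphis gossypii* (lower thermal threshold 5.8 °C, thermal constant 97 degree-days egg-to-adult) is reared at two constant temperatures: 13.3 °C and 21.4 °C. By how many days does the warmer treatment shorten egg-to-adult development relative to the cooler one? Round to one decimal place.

6.7 days

At 13.3 °C: 97 / (13.3 − 5.8) = 97 / 7.5 = 12.933 d.
At 21.4 °C: 97 / (21.4 − 5.8) = 97 / 15.6 = 6.218 d.
Difference = |12.933 − 6.218| = 6.715 ≈ 6.7 days.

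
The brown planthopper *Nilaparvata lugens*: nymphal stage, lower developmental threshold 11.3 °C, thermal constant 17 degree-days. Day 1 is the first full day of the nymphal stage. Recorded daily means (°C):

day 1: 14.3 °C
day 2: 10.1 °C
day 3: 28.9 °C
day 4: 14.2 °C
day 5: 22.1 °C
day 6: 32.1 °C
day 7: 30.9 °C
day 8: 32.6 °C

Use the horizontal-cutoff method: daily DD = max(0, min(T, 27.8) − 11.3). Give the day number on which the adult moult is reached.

day 3

Daily DD above 11.3 °C (capped at 16.5): 3.0, 0.0, 16.5, 2.9, 10.8, 16.5, 16.5, 16.5.
Cumulative: 3.0, 3.0, 19.5, 22.4, 33.2, 49.7, 66.2, 82.7.
The total first reaches 17 DD on day 3.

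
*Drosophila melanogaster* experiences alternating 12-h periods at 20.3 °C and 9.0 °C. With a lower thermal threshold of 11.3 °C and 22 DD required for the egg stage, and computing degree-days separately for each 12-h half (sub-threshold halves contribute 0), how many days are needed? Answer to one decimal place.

4.9 days

Day half: max(0, 20.3 − 11.3) × 0.5 = 9.0 × 0.5 = 4.50 DD.
Night half: max(0, 9.0 − 11.3) × 0.5 = 0.0 × 0.5 = 0.00 DD.
Per 24 h: 4.50 DD/day.
Duration = 22 / 4.50 = 4.889 ≈ 4.9 days.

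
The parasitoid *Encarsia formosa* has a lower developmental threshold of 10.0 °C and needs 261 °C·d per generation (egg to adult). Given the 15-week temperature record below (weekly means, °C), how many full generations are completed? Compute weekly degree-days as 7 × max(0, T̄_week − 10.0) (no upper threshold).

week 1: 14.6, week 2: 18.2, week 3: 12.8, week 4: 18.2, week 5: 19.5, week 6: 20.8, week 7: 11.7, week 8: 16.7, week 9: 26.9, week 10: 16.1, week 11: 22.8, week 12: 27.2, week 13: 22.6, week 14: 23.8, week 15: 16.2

3 generations

Weekly DD (7 × max(0, T̄ − 10.0)): 32.2, 57.4, 19.6, 57.4, 66.5, 75.6, 11.9, 46.9, 118.3, 42.7, 89.6, 120.4, 88.2, 96.6, 43.4.
Season total = 966.7 DD.
Complete generations = ⌊966.7 / 261⌋ = 3.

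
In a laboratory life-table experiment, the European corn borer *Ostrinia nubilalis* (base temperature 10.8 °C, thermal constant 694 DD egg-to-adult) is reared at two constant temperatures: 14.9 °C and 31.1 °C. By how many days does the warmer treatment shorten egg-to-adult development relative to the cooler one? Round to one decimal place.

135.1 days

At 14.9 °C: 694 / (14.9 − 10.8) = 694 / 4.1 = 169.268 d.
At 31.1 °C: 694 / (31.1 − 10.8) = 694 / 20.3 = 34.187 d.
Difference = |169.268 − 34.187| = 135.081 ≈ 135.1 days.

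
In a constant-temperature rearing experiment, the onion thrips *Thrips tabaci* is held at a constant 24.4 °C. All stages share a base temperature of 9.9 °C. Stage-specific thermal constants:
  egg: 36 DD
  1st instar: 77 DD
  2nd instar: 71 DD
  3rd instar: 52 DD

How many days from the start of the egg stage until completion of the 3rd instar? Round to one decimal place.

Daily accumulation at 24.4 °C = 24.4 − 9.9 = 14.5 DD/day.
Total K = 36 + 77 + 71 + 52 = 236 DD.
Total duration = 236 / 14.5 = 16.276 ≈ 16.3 days.

16.3 days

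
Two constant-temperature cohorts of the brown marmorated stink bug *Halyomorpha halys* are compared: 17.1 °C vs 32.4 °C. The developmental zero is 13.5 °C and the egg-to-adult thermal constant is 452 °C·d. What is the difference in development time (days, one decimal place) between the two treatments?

At 17.1 °C: 452 / (17.1 − 13.5) = 452 / 3.6 = 125.556 d.
At 32.4 °C: 452 / (32.4 − 13.5) = 452 / 18.9 = 23.915 d.
Difference = |125.556 − 23.915| = 101.640 ≈ 101.6 days.

101.6 days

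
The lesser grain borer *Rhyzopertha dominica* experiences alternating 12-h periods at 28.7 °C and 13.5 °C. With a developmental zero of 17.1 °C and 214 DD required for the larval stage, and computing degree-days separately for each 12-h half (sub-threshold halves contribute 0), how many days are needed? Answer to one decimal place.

36.9 days

Day half: max(0, 28.7 − 17.1) × 0.5 = 11.6 × 0.5 = 5.80 DD.
Night half: max(0, 13.5 − 17.1) × 0.5 = 0.0 × 0.5 = 0.00 DD.
Per 24 h: 5.80 DD/day.
Duration = 214 / 5.80 = 36.897 ≈ 36.9 days.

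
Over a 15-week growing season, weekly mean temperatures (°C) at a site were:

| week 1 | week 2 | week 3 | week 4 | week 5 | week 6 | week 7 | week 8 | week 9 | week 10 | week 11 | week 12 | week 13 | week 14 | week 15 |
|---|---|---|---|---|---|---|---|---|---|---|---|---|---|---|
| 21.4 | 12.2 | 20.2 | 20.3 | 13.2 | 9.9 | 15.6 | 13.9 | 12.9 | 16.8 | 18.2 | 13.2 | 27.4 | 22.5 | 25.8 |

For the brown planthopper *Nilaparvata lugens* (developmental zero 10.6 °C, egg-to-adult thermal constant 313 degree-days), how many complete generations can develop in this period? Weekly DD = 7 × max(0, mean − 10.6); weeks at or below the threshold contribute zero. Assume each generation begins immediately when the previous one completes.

Weekly DD (7 × max(0, T̄ − 10.6)): 75.6, 11.2, 67.2, 67.9, 18.2, 0.0, 35.0, 23.1, 16.1, 43.4, 53.2, 18.2, 117.6, 83.3, 106.4.
Season total = 736.4 DD.
Complete generations = ⌊736.4 / 313⌋ = 2.

2 generations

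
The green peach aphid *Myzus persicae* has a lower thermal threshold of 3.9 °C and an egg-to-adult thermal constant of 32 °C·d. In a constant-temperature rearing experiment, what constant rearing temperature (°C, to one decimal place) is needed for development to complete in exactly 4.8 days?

Required daily accumulation = 32 / 4.8 = 6.667 DD/day.
T = T_base + 6.667 = 3.9 + 6.667 = 10.567 ≈ 10.6 °C.

10.6 °C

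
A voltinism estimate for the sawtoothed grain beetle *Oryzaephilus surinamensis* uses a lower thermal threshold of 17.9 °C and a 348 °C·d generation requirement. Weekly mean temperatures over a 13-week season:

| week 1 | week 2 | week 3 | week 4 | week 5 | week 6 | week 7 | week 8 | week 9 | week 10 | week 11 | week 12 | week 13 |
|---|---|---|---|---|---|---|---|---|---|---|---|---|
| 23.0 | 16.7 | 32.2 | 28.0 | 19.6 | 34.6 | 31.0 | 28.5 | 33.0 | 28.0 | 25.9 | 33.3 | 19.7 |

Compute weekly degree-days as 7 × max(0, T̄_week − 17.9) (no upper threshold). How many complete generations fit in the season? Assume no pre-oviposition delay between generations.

Weekly DD (7 × max(0, T̄ − 17.9)): 35.7, 0.0, 100.1, 70.7, 11.9, 116.9, 91.7, 74.2, 105.7, 70.7, 56.0, 107.8, 12.6.
Season total = 854.0 DD.
Complete generations = ⌊854.0 / 348⌋ = 2.

2 generations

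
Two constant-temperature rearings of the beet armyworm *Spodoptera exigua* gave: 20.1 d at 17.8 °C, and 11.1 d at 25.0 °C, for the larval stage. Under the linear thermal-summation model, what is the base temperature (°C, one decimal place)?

Linear rate model ⇒ the product D·(T − T_b) is constant across temperatures.
20.1·(17.8 − T_b) = 11.1·(25.0 − T_b)
T_b = (20.1·17.8 − 11.1·25.0) / (20.1 − 11.1) = 80.28 / 9.0 = 8.920 °C ≈ 8.9 °C.

8.9 °C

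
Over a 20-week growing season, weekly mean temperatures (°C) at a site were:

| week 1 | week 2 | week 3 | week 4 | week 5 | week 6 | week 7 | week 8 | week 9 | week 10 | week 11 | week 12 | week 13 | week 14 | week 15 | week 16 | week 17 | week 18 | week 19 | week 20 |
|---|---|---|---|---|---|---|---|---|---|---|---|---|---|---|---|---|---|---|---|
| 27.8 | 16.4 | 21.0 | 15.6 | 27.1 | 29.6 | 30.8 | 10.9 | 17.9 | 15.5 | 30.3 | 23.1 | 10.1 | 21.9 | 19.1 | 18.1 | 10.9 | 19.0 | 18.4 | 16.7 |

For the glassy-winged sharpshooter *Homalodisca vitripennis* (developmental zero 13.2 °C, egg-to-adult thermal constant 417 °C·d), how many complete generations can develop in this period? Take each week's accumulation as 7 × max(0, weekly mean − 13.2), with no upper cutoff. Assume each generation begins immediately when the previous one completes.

2 generations

Weekly DD (7 × max(0, T̄ − 13.2)): 102.2, 22.4, 54.6, 16.8, 97.3, 114.8, 123.2, 0.0, 32.9, 16.1, 119.7, 69.3, 0.0, 60.9, 41.3, 34.3, 0.0, 40.6, 36.4, 24.5.
Season total = 1007.3 DD.
Complete generations = ⌊1007.3 / 417⌋ = 2.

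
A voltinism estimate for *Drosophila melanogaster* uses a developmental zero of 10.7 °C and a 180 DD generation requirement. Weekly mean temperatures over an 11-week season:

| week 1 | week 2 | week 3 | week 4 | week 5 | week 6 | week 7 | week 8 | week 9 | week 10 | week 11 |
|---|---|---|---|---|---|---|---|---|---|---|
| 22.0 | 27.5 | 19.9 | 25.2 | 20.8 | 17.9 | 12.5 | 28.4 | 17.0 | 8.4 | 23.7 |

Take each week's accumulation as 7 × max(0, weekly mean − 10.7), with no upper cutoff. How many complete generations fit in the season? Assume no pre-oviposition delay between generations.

Weekly DD (7 × max(0, T̄ − 10.7)): 79.1, 117.6, 64.4, 101.5, 70.7, 50.4, 12.6, 123.9, 44.1, 0.0, 91.0.
Season total = 755.3 DD.
Complete generations = ⌊755.3 / 180⌋ = 4.

4 generations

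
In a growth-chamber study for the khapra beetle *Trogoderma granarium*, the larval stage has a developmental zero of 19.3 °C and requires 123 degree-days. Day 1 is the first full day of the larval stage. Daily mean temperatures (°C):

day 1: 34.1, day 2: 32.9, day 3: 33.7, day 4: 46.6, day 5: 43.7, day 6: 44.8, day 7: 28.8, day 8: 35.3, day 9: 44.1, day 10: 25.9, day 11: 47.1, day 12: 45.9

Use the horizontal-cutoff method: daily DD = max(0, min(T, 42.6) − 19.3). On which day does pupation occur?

day 8

Daily DD above 19.3 °C (capped at 23.3): 14.8, 13.6, 14.4, 23.3, 23.3, 23.3, 9.5, 16.0, 23.3, 6.6, 23.3, 23.3.
Cumulative: 14.8, 28.4, 42.8, 66.1, 89.4, 112.7, 122.2, 138.2, 161.5, 168.1, 191.4, 214.7.
The total first reaches 123 DD on day 8.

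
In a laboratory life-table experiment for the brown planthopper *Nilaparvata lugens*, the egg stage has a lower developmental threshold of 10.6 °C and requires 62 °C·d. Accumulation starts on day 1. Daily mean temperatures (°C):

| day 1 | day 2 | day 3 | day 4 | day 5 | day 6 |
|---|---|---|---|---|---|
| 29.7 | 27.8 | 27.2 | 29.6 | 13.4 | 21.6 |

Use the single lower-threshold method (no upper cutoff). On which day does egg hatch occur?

Daily DD above 10.6 °C: 19.1, 17.2, 16.6, 19.0, 2.8, 11.0.
Cumulative: 19.1, 36.3, 52.9, 71.9, 74.7, 85.7.
The total first reaches 62 DD on day 4.

day 4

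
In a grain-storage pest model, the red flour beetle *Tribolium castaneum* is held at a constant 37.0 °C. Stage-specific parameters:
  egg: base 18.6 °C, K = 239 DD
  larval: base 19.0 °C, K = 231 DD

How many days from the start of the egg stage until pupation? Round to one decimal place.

25.8 days

egg: 239 / (37.0 − 18.6) = 239 / 18.4 = 12.989 d.
larval: 231 / (37.0 − 19.0) = 231 / 18.0 = 12.833 d.
Sum = 25.822 ≈ 25.8 days.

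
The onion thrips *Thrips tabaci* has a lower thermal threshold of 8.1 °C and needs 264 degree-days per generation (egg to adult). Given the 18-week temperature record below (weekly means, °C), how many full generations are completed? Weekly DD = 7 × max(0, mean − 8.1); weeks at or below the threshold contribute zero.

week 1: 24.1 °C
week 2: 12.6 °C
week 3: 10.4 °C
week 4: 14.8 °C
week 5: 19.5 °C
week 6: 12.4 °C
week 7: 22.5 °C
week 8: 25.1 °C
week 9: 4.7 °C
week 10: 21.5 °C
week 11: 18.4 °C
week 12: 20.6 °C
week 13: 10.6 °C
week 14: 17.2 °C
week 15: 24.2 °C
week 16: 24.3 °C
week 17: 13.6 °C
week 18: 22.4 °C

4 generations

Weekly DD (7 × max(0, T̄ − 8.1)): 112.0, 31.5, 16.1, 46.9, 79.8, 30.1, 100.8, 119.0, 0.0, 93.8, 72.1, 87.5, 17.5, 63.7, 112.7, 113.4, 38.5, 100.1.
Season total = 1235.5 DD.
Complete generations = ⌊1235.5 / 264⌋ = 4.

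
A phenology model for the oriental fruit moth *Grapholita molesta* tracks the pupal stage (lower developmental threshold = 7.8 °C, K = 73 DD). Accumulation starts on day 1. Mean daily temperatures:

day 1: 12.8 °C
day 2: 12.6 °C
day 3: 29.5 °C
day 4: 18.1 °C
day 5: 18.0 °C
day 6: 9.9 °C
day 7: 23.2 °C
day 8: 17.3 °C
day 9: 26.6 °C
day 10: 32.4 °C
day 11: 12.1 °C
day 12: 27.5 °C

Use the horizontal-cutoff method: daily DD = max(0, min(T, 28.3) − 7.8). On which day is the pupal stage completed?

day 8

Daily DD above 7.8 °C (capped at 20.5): 5.0, 4.8, 20.5, 10.3, 10.2, 2.1, 15.4, 9.5, 18.8, 20.5, 4.3, 19.7.
Cumulative: 5.0, 9.8, 30.3, 40.6, 50.8, 52.9, 68.3, 77.8, 96.6, 117.1, 121.4, 141.1.
The total first reaches 73 DD on day 8.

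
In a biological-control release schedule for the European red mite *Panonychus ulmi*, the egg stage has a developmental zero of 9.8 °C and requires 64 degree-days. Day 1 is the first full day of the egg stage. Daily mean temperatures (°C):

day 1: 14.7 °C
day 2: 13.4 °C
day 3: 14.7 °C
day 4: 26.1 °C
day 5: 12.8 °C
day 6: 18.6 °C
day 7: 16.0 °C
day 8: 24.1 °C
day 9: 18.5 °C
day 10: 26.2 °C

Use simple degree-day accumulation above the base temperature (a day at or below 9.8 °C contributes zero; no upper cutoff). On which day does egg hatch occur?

day 9

Daily DD above 9.8 °C: 4.9, 3.6, 4.9, 16.3, 3.0, 8.8, 6.2, 14.3, 8.7, 16.4.
Cumulative: 4.9, 8.5, 13.4, 29.7, 32.7, 41.5, 47.7, 62.0, 70.7, 87.1.
The total first reaches 64 DD on day 9.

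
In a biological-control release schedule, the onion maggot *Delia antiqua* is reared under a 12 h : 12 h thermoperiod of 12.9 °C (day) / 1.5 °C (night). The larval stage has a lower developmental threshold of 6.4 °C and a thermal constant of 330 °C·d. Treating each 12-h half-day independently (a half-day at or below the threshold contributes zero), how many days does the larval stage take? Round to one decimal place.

101.5 days

Day half: max(0, 12.9 − 6.4) × 0.5 = 6.5 × 0.5 = 3.25 DD.
Night half: max(0, 1.5 − 6.4) × 0.5 = 0.0 × 0.5 = 0.00 DD.
Per 24 h: 3.25 DD/day.
Duration = 330 / 3.25 = 101.538 ≈ 101.5 days.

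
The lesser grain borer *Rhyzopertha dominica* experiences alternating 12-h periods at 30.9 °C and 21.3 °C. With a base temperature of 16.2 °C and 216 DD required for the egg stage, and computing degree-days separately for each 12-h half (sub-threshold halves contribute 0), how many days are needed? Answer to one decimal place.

21.8 days

Day half: max(0, 30.9 − 16.2) × 0.5 = 14.7 × 0.5 = 7.35 DD.
Night half: max(0, 21.3 − 16.2) × 0.5 = 5.1 × 0.5 = 2.55 DD.
Per 24 h: 9.90 DD/day.
Duration = 216 / 9.90 = 21.818 ≈ 21.8 days.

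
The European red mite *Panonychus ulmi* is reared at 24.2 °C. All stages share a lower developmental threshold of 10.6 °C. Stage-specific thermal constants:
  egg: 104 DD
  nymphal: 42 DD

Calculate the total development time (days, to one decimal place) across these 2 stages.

10.7 days

Daily accumulation at 24.2 °C = 24.2 − 10.6 = 13.6 DD/day.
Total K = 104 + 42 = 146 DD.
Total duration = 146 / 13.6 = 10.735 ≈ 10.7 days.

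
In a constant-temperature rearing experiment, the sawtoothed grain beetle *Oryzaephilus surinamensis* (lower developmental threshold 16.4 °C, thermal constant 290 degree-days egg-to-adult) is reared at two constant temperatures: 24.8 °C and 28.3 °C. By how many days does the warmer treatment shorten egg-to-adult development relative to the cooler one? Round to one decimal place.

At 24.8 °C: 290 / (24.8 − 16.4) = 290 / 8.4 = 34.524 d.
At 28.3 °C: 290 / (28.3 − 16.4) = 290 / 11.9 = 24.370 d.
Difference = |34.524 − 24.370| = 10.154 ≈ 10.2 days.

10.2 days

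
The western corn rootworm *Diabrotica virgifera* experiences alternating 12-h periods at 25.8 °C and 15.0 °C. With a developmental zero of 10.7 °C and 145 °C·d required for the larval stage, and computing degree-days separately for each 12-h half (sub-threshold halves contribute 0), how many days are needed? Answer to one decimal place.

Day half: max(0, 25.8 − 10.7) × 0.5 = 15.1 × 0.5 = 7.55 DD.
Night half: max(0, 15.0 − 10.7) × 0.5 = 4.3 × 0.5 = 2.15 DD.
Per 24 h: 9.70 DD/day.
Duration = 145 / 9.70 = 14.948 ≈ 14.9 days.

14.9 days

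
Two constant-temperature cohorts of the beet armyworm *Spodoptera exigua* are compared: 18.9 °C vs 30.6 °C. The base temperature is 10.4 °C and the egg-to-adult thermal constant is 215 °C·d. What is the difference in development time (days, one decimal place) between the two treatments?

14.7 days

At 18.9 °C: 215 / (18.9 − 10.4) = 215 / 8.5 = 25.294 d.
At 30.6 °C: 215 / (30.6 − 10.4) = 215 / 20.2 = 10.644 d.
Difference = |25.294 − 10.644| = 14.651 ≈ 14.7 days.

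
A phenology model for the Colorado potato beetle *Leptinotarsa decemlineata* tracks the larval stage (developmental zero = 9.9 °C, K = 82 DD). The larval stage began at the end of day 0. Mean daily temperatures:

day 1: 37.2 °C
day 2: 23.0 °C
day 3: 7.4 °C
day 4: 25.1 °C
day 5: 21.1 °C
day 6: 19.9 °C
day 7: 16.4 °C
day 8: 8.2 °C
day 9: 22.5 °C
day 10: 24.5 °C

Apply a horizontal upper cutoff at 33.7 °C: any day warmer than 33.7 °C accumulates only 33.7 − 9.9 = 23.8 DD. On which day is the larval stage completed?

day 9

Daily DD above 9.9 °C (capped at 23.8): 23.8, 13.1, 0.0, 15.2, 11.2, 10.0, 6.5, 0.0, 12.6, 14.6.
Cumulative: 23.8, 36.9, 36.9, 52.1, 63.3, 73.3, 79.8, 79.8, 92.4, 107.0.
The total first reaches 82 DD on day 9.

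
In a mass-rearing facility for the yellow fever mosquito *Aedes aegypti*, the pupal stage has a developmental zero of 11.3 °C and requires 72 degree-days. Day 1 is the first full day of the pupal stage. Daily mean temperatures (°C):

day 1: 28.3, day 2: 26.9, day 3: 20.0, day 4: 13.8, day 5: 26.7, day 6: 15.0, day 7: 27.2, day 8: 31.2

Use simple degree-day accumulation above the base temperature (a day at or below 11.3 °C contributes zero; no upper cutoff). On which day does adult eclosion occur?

day 7

Daily DD above 11.3 °C: 17.0, 15.6, 8.7, 2.5, 15.4, 3.7, 15.9, 19.9.
Cumulative: 17.0, 32.6, 41.3, 43.8, 59.2, 62.9, 78.8, 98.7.
The total first reaches 72 DD on day 7.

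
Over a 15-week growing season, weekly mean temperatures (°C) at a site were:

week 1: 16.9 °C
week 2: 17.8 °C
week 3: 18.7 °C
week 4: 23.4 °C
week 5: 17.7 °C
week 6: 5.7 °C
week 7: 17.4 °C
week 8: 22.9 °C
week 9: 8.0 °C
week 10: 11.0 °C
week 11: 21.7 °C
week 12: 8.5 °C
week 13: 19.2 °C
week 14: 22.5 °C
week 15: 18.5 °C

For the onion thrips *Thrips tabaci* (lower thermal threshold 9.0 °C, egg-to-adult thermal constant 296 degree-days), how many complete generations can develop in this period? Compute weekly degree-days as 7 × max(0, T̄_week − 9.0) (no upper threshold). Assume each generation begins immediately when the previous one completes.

2 generations

Weekly DD (7 × max(0, T̄ − 9.0)): 55.3, 61.6, 67.9, 100.8, 60.9, 0.0, 58.8, 97.3, 0.0, 14.0, 88.9, 0.0, 71.4, 94.5, 66.5.
Season total = 837.9 DD.
Complete generations = ⌊837.9 / 296⌋ = 2.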